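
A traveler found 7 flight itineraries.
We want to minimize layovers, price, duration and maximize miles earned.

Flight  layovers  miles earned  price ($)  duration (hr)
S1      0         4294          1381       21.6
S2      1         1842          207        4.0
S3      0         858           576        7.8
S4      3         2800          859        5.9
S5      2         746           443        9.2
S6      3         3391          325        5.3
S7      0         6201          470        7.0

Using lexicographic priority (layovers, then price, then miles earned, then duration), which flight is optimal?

S7

First minimize layovers: best is 0, kept {S1, S3, S7}.
Then minimize price: best is 470, kept {S7}.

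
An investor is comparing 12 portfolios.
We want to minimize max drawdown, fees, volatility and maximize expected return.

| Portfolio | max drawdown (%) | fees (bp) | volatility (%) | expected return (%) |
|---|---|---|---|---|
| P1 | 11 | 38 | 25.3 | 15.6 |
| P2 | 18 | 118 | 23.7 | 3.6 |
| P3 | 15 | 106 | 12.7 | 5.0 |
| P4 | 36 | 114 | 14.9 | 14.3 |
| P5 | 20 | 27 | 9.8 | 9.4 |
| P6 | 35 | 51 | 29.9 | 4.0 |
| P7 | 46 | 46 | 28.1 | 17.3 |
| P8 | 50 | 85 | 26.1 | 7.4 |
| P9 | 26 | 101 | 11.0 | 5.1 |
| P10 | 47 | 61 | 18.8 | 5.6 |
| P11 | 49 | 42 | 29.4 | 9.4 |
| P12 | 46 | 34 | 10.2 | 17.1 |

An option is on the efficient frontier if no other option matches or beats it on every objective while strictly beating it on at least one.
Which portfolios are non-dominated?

P1: not dominated (best max drawdown).
P2: dominated by P3 (max drawdown 15≤18, fees 106≤118, volatility 12.7≤23.7, expected return 5.0≥3.6).
P3: not dominated.
P4: not dominated.
P5: not dominated (best fees).
P6: dominated by P1 (max drawdown 11≤35, fees 38≤51, volatility 25.3≤29.9, expected return 15.6≥4.0).
P7: not dominated (best expected return).
P8: dominated by P1 (max drawdown 11≤50, fees 38≤85, volatility 25.3≤26.1, expected return 15.6≥7.4).
P9: dominated by P5 (max drawdown 20≤26, fees 27≤101, volatility 9.8≤11.0, expected return 9.4≥5.1).
P10: dominated by P5 (max drawdown 20≤47, fees 27≤61, volatility 9.8≤18.8, expected return 9.4≥5.6).
P11: dominated by P1 (max drawdown 11≤49, fees 38≤42, volatility 25.3≤29.4, expected return 15.6≥9.4).
P12: not dominated.

P1, P3, P4, P5, P7, P12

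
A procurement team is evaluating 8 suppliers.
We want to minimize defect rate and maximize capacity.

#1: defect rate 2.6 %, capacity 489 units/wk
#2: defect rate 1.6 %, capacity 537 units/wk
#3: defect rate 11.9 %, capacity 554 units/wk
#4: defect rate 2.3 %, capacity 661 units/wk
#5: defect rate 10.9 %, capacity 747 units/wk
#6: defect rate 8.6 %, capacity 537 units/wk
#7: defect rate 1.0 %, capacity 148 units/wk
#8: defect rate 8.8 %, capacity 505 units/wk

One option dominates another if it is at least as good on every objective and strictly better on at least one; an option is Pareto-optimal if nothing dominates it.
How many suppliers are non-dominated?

4

#1: dominated by #2 (defect rate 1.6≤2.6, capacity 537≥489).
#2: not dominated.
#3: dominated by #4 (defect rate 2.3≤11.9, capacity 661≥554).
#4: not dominated.
#5: not dominated (best capacity).
#6: dominated by #2 (defect rate 1.6≤8.6, capacity 537≥537).
#7: not dominated (best defect rate).
#8: dominated by #2 (defect rate 1.6≤8.8, capacity 537≥505).
Pareto-optimal: #2, #4, #5, #7 → 4.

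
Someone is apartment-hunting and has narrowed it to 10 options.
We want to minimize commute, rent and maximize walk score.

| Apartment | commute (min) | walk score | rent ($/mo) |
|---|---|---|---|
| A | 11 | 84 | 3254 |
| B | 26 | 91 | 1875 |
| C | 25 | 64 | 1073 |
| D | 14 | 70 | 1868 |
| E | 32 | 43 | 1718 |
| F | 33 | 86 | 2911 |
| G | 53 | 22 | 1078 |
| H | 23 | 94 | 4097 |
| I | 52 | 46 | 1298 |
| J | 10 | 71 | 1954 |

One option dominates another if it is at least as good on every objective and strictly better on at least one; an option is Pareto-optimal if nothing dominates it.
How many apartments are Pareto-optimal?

A: not dominated.
B: not dominated.
C: not dominated (best rent).
D: not dominated.
E: dominated by C (commute 25≤32, walk score 64≥43, rent 1073≤1718).
F: dominated by B (commute 26≤33, walk score 91≥86, rent 1875≤2911).
G: dominated by C (commute 25≤53, walk score 64≥22, rent 1073≤1078).
H: not dominated (best walk score).
I: dominated by C (commute 25≤52, walk score 64≥46, rent 1073≤1298).
J: not dominated (best commute).
Pareto-optimal: A, B, C, D, H, J → 6.

6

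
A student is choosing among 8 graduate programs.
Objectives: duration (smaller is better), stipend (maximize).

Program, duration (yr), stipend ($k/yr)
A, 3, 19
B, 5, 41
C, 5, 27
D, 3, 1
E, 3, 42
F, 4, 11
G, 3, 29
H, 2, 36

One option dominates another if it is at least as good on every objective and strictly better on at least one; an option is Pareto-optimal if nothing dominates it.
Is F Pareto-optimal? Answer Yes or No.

No

A vs F: duration 3≤4, stipend 19≥11 — A is at least as good on every objective and strictly better on at least one, so A dominates F.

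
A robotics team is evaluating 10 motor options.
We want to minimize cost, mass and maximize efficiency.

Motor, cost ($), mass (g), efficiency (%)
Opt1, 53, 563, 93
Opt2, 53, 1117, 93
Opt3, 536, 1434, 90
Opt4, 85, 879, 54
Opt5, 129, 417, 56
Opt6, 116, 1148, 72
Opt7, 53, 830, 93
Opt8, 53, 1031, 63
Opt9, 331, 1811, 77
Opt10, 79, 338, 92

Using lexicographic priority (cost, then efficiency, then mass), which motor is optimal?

Opt1

First minimize cost: best is 53, kept {Opt1, Opt2, Opt7, Opt8}.
Then maximize efficiency: best is 93, kept {Opt1, Opt2, Opt7}.
Then minimize mass: best is 563, kept {Opt1}.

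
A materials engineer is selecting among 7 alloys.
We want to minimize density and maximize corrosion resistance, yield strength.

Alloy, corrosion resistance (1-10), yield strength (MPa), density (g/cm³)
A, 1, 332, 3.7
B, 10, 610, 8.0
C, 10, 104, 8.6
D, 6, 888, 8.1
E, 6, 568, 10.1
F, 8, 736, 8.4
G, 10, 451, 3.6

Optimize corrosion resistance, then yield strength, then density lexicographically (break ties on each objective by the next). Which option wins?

First maximize corrosion resistance: best is 10, kept {B, C, G}.
Then maximize yield strength: best is 610, kept {B}.

B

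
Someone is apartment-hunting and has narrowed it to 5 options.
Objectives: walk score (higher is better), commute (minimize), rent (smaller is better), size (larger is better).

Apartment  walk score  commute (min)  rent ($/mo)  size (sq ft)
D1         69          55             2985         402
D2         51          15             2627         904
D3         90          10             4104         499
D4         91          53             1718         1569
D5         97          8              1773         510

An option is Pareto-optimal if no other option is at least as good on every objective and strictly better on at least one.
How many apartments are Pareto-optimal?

3

D1: dominated by D4 (walk score 91≥69, commute 53≤55, rent 1718≤2985, size 1569≥402).
D2: not dominated.
D3: dominated by D5 (walk score 97≥90, commute 8≤10, rent 1773≤4104, size 510≥499).
D4: not dominated (best rent).
D5: not dominated (best walk score).
Pareto-optimal: D2, D4, D5 → 3.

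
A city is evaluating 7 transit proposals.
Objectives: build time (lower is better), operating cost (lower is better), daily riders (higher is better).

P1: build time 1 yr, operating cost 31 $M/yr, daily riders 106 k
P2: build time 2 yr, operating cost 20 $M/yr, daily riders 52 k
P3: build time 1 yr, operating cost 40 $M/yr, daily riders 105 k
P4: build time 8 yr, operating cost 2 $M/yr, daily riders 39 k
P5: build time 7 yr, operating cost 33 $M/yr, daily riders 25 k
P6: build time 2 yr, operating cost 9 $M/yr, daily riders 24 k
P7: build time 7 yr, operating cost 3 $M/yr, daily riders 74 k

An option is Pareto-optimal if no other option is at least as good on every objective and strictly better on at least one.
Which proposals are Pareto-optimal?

P1: not dominated (best daily riders).
P2: not dominated.
P3: dominated by P1 (build time 1≤1, operating cost 31≤40, daily riders 106≥105).
P4: not dominated (best operating cost).
P5: dominated by P1 (build time 1≤7, operating cost 31≤33, daily riders 106≥25).
P6: not dominated.
P7: not dominated.

P1, P2, P4, P6, P7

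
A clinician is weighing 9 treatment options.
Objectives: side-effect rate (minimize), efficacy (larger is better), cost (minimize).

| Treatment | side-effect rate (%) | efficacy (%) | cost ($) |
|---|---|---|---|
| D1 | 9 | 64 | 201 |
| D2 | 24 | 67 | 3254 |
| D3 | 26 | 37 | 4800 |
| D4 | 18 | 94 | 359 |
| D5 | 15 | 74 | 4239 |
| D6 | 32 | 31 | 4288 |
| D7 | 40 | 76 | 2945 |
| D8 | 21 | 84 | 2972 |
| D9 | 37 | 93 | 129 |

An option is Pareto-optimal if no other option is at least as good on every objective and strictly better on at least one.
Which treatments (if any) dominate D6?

D1: side-effect rate 9≤32, efficacy 64≥31, cost 201≤4288 — dominates D6.
D2: side-effect rate 24≤32, efficacy 67≥31, cost 3254≤4288 — dominates D6.
D4: side-effect rate 18≤32, efficacy 94≥31, cost 359≤4288 — dominates D6.
D5: side-effect rate 15≤32, efficacy 74≥31, cost 4239≤4288 — dominates D6.
D8: side-effect rate 21≤32, efficacy 84≥31, cost 2972≤4288 — dominates D6.
Others (D3, D7, D9) are each worse than D6 on at least one objective.

D1, D2, D4, D5, D8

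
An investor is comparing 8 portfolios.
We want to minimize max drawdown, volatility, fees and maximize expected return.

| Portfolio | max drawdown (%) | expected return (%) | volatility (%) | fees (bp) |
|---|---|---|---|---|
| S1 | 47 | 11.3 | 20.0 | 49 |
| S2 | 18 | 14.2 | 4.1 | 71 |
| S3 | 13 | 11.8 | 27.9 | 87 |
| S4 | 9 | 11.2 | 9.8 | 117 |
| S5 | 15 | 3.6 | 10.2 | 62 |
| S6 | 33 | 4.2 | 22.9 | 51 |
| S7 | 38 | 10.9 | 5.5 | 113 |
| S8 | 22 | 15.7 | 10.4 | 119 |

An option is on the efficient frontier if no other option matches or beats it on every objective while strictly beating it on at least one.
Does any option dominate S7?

Yes

S2 vs S7: max drawdown 18≤38, expected return 14.2≥10.9, volatility 4.1≤5.5, fees 71≤113 — S2 is at least as good on every objective and strictly better on at least one, so S2 dominates S7.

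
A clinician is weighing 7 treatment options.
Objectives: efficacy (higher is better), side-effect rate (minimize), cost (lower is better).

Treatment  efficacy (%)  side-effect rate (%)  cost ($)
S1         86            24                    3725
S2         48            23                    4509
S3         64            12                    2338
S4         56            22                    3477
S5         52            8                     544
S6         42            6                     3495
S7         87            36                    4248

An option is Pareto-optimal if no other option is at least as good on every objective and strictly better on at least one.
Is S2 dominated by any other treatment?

S3 vs S2: efficacy 64≥48, side-effect rate 12≤23, cost 2338≤4509 — S3 is at least as good on every objective and strictly better on at least one, so S3 dominates S2.

Yes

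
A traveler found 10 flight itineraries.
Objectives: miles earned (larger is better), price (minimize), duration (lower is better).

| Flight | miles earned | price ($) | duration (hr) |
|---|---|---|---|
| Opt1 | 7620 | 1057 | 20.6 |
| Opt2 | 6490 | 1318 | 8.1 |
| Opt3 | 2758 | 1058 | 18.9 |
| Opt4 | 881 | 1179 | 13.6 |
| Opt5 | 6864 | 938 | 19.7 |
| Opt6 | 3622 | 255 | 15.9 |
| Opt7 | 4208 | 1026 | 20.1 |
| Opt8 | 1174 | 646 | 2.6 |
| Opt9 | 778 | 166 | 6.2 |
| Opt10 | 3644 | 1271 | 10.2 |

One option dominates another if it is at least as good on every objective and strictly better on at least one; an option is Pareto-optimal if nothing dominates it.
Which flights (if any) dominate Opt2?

Opt1: worse on duration (20.6 vs 8.1).
Opt3: worse on miles earned (2758 vs 6490).
Opt4: worse on miles earned (881 vs 6490).
Opt5: worse on duration (19.7 vs 8.1).
Opt6: worse on miles earned (3622 vs 6490).
Opt7: worse on miles earned (4208 vs 6490).
Opt8: worse on miles earned (1174 vs 6490).
Opt9: worse on miles earned (778 vs 6490).
Opt10: worse on miles earned (3644 vs 6490).
No option dominates Opt2.

none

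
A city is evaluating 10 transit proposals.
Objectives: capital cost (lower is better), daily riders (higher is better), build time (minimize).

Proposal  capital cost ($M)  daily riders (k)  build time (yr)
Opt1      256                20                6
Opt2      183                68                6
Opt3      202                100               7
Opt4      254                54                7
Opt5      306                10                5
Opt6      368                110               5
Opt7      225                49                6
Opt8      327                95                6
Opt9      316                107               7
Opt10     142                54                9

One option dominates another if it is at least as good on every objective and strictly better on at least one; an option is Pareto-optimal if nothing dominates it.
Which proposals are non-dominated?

Opt2, Opt3, Opt5, Opt6, Opt8, Opt9, Opt10

Opt1: dominated by Opt2 (capital cost 183≤256, daily riders 68≥20, build time 6≤6).
Opt2: not dominated.
Opt3: not dominated.
Opt4: dominated by Opt2 (capital cost 183≤254, daily riders 68≥54, build time 6≤7).
Opt5: not dominated.
Opt6: not dominated (best daily riders).
Opt7: dominated by Opt2 (capital cost 183≤225, daily riders 68≥49, build time 6≤6).
Opt8: not dominated.
Opt9: not dominated.
Opt10: not dominated (best capital cost).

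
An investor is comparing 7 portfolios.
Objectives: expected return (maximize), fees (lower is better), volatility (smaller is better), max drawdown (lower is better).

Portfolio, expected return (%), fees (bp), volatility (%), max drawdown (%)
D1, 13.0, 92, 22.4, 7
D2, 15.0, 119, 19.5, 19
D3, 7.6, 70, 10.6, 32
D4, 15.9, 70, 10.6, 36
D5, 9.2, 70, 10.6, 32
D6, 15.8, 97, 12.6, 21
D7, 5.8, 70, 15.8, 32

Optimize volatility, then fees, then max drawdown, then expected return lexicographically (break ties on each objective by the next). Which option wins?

D5

First minimize volatility: best is 10.6, kept {D3, D4, D5}.
Then minimize fees: best is 70, kept {D3, D4, D5}.
Then minimize max drawdown: best is 32, kept {D3, D5}.
Then maximize expected return: best is 9.2, kept {D5}.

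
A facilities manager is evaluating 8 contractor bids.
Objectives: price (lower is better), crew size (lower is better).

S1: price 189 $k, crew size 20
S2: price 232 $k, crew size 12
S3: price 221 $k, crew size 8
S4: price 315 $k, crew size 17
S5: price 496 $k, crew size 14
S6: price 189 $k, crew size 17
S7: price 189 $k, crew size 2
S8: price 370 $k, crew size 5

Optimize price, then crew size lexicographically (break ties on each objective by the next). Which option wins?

First minimize price: best is 189, kept {S1, S6, S7}.
Then minimize crew size: best is 2, kept {S7}.

S7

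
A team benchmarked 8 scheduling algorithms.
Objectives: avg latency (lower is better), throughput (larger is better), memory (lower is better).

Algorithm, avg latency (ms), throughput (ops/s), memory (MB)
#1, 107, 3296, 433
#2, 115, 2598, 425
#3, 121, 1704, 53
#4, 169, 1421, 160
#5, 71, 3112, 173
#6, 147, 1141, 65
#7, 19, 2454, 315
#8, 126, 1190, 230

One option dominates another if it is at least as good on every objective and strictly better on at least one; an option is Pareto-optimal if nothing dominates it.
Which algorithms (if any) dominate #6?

#3: avg latency 121≤147, throughput 1704≥1141, memory 53≤65 — dominates #6.
Others (#1, #2, #4, #5, #7, #8) are each worse than #6 on at least one objective.

#3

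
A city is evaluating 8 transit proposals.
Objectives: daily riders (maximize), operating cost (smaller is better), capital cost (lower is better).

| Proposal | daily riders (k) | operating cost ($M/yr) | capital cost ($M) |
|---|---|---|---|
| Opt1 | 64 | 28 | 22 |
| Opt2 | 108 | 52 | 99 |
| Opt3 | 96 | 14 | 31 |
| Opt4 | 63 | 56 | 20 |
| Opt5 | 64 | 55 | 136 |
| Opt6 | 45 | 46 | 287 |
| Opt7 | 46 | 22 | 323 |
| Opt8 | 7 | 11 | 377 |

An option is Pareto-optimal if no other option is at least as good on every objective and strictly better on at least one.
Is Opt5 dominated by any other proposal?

Yes

Opt1 vs Opt5: daily riders 64≥64, operating cost 28≤55, capital cost 22≤136 — Opt1 is at least as good on every objective and strictly better on at least one, so Opt1 dominates Opt5.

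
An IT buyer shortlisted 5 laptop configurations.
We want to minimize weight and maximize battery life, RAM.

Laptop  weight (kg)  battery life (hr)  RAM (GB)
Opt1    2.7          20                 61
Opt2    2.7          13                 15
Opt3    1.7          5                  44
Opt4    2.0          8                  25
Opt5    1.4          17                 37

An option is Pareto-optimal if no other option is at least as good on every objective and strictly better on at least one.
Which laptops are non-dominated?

Opt1: not dominated (best battery life).
Opt2: dominated by Opt1 (weight 2.7≤2.7, battery life 20≥13, RAM 61≥15).
Opt3: not dominated.
Opt4: dominated by Opt5 (weight 1.4≤2.0, battery life 17≥8, RAM 37≥25).
Opt5: not dominated (best weight).

Opt1, Opt3, Opt5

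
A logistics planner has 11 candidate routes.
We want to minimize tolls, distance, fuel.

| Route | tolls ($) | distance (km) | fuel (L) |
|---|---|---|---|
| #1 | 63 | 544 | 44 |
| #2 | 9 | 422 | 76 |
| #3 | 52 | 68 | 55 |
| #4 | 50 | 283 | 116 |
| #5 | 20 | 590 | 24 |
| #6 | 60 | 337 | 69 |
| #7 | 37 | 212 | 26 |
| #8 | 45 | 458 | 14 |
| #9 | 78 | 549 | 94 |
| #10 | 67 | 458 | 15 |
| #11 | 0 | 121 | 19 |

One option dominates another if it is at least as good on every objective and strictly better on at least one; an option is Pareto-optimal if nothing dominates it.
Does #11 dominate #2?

Yes

#11 vs #2: tolls 0≤9, distance 121≤422, fuel 19≤76 — #11 is at least as good on every objective with at least one strict improvement.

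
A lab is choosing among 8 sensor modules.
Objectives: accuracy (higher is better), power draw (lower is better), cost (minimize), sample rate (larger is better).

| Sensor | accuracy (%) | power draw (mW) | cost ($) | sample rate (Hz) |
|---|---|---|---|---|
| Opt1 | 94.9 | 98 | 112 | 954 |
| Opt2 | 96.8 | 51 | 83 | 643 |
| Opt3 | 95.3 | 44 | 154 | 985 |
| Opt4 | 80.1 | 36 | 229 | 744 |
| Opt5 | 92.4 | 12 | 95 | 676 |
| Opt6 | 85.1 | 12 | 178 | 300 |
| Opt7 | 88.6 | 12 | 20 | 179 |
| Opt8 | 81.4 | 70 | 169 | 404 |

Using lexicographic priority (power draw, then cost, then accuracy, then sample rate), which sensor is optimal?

Opt7

First minimize power draw: best is 12, kept {Opt5, Opt6, Opt7}.
Then minimize cost: best is 20, kept {Opt7}.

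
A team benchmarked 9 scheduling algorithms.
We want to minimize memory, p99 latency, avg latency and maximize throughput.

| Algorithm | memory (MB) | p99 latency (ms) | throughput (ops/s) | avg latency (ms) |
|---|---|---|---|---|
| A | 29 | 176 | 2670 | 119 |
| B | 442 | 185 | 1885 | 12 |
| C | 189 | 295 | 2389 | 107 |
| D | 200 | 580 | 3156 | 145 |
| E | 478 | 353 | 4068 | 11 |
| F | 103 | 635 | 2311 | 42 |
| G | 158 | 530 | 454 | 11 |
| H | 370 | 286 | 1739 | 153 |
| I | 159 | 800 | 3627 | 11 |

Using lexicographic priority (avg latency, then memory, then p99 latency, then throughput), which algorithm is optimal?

G

First minimize avg latency: best is 11, kept {E, G, I}.
Then minimize memory: best is 158, kept {G}.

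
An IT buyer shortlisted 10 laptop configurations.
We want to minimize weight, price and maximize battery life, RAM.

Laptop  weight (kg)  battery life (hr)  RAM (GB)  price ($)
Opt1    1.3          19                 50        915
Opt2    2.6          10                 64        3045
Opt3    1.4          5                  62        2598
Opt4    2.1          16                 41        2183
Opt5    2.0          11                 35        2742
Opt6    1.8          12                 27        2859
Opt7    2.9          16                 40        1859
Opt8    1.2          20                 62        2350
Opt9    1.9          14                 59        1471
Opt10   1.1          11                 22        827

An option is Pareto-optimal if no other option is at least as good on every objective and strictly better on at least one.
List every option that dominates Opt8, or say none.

Opt1: worse on weight (1.3 vs 1.2).
Opt2: worse on weight (2.6 vs 1.2).
Opt3: worse on weight (1.4 vs 1.2).
Opt4: worse on weight (2.1 vs 1.2).
Opt5: worse on weight (2.0 vs 1.2).
Opt6: worse on weight (1.8 vs 1.2).
Opt7: worse on weight (2.9 vs 1.2).
Opt9: worse on weight (1.9 vs 1.2).
Opt10: worse on battery life (11 vs 20).
No option dominates Opt8.

none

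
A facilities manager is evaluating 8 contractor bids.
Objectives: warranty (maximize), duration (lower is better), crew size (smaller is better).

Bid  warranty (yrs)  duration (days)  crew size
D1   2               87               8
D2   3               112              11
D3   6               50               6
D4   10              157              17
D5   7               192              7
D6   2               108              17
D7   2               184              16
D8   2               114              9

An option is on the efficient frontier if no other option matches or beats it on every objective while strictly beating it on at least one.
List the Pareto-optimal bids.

D3, D4, D5

D1: dominated by D3 (warranty 6≥2, duration 50≤87, crew size 6≤8).
D2: dominated by D3 (warranty 6≥3, duration 50≤112, crew size 6≤11).
D3: not dominated (best duration).
D4: not dominated (best warranty).
D5: not dominated.
D6: dominated by D1 (warranty 2≥2, duration 87≤108, crew size 8≤17).
D7: dominated by D1 (warranty 2≥2, duration 87≤184, crew size 8≤16).
D8: dominated by D1 (warranty 2≥2, duration 87≤114, crew size 8≤9).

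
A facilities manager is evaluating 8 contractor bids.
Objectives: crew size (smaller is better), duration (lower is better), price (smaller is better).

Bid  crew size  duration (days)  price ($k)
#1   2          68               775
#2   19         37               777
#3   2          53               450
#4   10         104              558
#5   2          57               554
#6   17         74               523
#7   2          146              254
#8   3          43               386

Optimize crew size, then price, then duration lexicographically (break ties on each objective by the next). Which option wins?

#7

First minimize crew size: best is 2, kept {#1, #3, #5, #7}.
Then minimize price: best is 254, kept {#7}.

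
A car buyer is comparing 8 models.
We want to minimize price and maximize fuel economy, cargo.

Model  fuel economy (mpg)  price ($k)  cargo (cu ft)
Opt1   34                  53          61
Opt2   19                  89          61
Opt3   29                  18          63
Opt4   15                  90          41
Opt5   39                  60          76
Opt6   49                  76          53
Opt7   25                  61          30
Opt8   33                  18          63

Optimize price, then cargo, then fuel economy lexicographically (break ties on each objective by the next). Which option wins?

Opt8

First minimize price: best is 18, kept {Opt3, Opt8}.
Then maximize cargo: best is 63, kept {Opt3, Opt8}.
Then maximize fuel economy: best is 33, kept {Opt8}.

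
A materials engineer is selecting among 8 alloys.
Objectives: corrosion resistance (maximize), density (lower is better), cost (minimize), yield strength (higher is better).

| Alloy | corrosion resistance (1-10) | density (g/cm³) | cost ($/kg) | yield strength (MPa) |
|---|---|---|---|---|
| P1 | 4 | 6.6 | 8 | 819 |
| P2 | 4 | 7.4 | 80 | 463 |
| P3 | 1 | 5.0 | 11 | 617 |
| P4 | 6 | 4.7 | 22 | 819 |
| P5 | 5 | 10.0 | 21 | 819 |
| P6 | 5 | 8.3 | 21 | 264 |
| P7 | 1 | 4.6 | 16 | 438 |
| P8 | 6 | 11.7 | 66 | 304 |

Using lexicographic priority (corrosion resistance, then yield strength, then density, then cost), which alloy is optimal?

P4

First maximize corrosion resistance: best is 6, kept {P4, P8}.
Then maximize yield strength: best is 819, kept {P4}.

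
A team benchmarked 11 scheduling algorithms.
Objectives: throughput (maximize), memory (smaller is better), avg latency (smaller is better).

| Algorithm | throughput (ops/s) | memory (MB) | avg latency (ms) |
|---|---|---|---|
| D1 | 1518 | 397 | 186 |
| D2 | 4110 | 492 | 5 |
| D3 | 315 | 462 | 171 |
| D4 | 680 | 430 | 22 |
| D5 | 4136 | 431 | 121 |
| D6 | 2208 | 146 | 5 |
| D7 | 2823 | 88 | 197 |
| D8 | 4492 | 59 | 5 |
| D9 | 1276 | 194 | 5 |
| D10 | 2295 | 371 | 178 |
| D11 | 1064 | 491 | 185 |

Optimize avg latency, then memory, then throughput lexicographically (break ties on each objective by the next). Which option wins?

First minimize avg latency: best is 5, kept {D2, D6, D8, D9}.
Then minimize memory: best is 59, kept {D8}.

D8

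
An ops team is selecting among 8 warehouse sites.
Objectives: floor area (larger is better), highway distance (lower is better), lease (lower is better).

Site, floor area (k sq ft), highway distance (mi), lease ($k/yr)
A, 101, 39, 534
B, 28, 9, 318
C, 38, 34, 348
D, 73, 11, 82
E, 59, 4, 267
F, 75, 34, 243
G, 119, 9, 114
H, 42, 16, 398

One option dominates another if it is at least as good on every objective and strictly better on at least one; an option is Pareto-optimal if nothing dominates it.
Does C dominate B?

No

C vs B: C is worse on highway distance (34 vs 9), so it does not dominate B.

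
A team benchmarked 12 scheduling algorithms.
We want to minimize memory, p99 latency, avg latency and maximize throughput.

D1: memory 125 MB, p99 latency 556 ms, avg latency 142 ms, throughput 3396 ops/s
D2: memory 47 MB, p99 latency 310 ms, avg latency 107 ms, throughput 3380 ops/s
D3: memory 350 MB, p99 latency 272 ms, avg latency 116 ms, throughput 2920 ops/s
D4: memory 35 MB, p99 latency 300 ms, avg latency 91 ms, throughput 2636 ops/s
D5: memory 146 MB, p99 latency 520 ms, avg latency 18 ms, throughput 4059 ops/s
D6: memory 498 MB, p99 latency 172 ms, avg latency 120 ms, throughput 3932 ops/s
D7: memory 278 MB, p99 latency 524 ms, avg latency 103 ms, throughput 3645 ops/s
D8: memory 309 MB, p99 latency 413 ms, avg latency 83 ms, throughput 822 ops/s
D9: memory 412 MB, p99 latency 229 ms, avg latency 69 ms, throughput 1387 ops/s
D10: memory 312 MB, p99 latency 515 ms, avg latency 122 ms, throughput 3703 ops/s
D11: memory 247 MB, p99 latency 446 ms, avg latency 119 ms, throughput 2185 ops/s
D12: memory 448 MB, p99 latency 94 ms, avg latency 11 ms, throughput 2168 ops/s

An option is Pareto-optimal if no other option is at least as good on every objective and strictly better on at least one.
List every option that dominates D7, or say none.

D5

D5: memory 146≤278, p99 latency 520≤524, avg latency 18≤103, throughput 4059≥3645 — dominates D7.
Others (D1, D2, D3, D4, D6, D8, D9, D10, D11, D12) are each worse than D7 on at least one objective.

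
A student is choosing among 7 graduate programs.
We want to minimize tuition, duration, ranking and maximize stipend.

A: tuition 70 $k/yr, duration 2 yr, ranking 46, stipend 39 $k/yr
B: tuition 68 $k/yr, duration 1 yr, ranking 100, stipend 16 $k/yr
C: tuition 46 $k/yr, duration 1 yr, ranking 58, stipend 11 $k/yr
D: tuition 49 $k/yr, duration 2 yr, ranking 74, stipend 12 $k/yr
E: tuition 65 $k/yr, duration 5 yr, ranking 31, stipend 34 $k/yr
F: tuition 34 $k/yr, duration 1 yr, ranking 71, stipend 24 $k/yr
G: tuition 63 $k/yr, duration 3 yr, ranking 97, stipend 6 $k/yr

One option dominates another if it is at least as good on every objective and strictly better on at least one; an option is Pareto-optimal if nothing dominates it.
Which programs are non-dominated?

A, C, E, F

A: not dominated (best stipend).
B: dominated by F (tuition 34≤68, duration 1≤1, ranking 71≤100, stipend 24≥16).
C: not dominated.
D: dominated by F (tuition 34≤49, duration 1≤2, ranking 71≤74, stipend 24≥12).
E: not dominated (best ranking).
F: not dominated (best tuition).
G: dominated by C (tuition 46≤63, duration 1≤3, ranking 58≤97, stipend 11≥6).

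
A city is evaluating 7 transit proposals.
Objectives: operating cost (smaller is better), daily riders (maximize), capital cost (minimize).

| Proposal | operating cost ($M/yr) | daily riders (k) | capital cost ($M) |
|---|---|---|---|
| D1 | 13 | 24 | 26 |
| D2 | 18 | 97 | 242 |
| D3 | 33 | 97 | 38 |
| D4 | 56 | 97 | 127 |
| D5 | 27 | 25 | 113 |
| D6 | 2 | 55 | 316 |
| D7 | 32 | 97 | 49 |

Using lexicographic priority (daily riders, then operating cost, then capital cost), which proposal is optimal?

First maximize daily riders: best is 97, kept {D2, D3, D4, D7}.
Then minimize operating cost: best is 18, kept {D2}.

D2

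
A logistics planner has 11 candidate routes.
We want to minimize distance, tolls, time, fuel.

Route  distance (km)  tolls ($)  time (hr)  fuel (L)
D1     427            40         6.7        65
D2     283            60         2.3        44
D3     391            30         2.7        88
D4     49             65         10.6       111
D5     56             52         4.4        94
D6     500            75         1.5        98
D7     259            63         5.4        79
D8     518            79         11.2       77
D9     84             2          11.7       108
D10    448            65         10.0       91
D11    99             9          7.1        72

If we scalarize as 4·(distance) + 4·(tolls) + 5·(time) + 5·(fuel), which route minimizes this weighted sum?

D1: 4·427 + 4·40 + 5·6.7 + 5·65 = 2226.5
D2: 4·283 + 4·60 + 5·2.3 + 5·44 = 1603.5
D3: 4·391 + 4·30 + 5·2.7 + 5·88 = 2137.5
D4: 4·49 + 4·65 + 5·10.6 + 5·111 = 1064.0
D5: 4·56 + 4·52 + 5·4.4 + 5·94 = 924.0
D6: 4·500 + 4·75 + 5·1.5 + 5·98 = 2797.5
D7: 4·259 + 4·63 + 5·5.4 + 5·79 = 1710.0
D8: 4·518 + 4·79 + 5·11.2 + 5·77 = 2829.0
D9: 4·84 + 4·2 + 5·11.7 + 5·108 = 942.5
D10: 4·448 + 4·65 + 5·10.0 + 5·91 = 2557.0
D11: 4·99 + 4·9 + 5·7.1 + 5·72 = 827.5
Lowest: D11 at 827.5.

D11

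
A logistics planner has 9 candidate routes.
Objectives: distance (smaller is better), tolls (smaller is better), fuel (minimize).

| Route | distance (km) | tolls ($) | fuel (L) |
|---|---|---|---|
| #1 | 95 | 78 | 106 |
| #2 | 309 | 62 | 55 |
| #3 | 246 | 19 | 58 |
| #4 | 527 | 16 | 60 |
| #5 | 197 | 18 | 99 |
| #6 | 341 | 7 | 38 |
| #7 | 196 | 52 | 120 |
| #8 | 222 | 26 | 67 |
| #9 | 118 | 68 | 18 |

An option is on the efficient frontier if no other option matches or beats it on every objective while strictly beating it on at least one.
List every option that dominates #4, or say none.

#6

#6: distance 341≤527, tolls 7≤16, fuel 38≤60 — dominates #4.
Others (#1, #2, #3, #5, #7, #8, #9) are each worse than #4 on at least one objective.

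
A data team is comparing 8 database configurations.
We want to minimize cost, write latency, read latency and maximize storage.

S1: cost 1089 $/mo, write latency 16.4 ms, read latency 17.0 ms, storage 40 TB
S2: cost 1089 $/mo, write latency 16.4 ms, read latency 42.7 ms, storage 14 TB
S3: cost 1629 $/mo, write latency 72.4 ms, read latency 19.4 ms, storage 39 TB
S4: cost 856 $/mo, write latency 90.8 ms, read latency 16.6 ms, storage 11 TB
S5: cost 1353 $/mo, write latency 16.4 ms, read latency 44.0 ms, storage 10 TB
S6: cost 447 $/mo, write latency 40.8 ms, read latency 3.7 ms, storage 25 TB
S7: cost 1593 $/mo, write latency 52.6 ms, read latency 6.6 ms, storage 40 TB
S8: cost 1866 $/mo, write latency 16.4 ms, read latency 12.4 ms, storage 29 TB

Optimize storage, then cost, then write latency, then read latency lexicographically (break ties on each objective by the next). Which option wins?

S1

First maximize storage: best is 40, kept {S1, S7}.
Then minimize cost: best is 1089, kept {S1}.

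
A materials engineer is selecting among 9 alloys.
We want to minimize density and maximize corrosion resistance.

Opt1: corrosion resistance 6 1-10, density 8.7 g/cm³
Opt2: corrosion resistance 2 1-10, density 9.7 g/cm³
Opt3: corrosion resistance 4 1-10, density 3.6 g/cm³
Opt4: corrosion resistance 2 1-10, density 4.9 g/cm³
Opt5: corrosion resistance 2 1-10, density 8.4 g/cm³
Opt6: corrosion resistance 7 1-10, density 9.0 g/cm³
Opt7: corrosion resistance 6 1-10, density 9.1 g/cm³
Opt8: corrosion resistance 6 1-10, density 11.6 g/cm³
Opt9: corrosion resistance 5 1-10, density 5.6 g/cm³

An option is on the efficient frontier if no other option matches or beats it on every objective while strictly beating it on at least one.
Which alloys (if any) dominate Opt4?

Opt3

Opt3: corrosion resistance 4≥2, density 3.6≤4.9 — dominates Opt4.
Others (Opt1, Opt2, Opt5, Opt6, Opt7, Opt8, Opt9) are each worse than Opt4 on at least one objective.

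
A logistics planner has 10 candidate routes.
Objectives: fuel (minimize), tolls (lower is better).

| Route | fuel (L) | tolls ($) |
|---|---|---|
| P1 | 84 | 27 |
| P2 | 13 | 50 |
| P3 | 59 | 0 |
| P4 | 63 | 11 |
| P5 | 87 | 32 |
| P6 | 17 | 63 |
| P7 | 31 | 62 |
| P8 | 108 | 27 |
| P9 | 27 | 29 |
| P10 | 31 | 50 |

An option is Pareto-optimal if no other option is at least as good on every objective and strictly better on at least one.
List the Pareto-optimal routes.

P2, P3, P9

P1: dominated by P3 (fuel 59≤84, tolls 0≤27).
P2: not dominated (best fuel).
P3: not dominated (best tolls).
P4: dominated by P3 (fuel 59≤63, tolls 0≤11).
P5: dominated by P1 (fuel 84≤87, tolls 27≤32).
P6: dominated by P2 (fuel 13≤17, tolls 50≤63).
P7: dominated by P2 (fuel 13≤31, tolls 50≤62).
P8: dominated by P1 (fuel 84≤108, tolls 27≤27).
P9: not dominated.
P10: dominated by P2 (fuel 13≤31, tolls 50≤50).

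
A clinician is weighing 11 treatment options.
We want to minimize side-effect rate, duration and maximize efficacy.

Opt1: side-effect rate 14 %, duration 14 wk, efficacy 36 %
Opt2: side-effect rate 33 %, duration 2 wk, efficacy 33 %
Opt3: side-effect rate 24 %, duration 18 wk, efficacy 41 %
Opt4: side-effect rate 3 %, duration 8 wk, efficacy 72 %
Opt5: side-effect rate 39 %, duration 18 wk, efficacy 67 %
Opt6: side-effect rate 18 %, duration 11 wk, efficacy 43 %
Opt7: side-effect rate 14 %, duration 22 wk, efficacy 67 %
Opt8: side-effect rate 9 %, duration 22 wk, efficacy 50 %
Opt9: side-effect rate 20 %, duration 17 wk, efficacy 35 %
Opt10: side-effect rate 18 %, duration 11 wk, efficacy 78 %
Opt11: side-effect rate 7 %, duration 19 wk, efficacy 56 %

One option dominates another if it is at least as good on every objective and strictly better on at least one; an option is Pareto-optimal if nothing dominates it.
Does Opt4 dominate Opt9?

Opt4 vs Opt9: side-effect rate 3≤20, duration 8≤17, efficacy 72≥35 — Opt4 is at least as good on every objective with at least one strict improvement.

Yes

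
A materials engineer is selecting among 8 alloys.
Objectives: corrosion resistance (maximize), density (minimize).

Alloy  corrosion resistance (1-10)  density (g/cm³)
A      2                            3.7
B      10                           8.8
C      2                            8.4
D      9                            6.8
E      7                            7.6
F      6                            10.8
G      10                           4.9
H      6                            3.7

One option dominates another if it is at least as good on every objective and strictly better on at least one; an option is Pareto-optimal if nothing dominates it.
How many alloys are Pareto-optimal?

2

A: dominated by H (corrosion resistance 6≥2, density 3.7≤3.7).
B: dominated by G (corrosion resistance 10≥10, density 4.9≤8.8).
C: dominated by A (corrosion resistance 2≥2, density 3.7≤8.4).
D: dominated by G (corrosion resistance 10≥9, density 4.9≤6.8).
E: dominated by D (corrosion resistance 9≥7, density 6.8≤7.6).
F: dominated by B (corrosion resistance 10≥6, density 8.8≤10.8).
G: not dominated.
H: not dominated.
Pareto-optimal: G, H → 2.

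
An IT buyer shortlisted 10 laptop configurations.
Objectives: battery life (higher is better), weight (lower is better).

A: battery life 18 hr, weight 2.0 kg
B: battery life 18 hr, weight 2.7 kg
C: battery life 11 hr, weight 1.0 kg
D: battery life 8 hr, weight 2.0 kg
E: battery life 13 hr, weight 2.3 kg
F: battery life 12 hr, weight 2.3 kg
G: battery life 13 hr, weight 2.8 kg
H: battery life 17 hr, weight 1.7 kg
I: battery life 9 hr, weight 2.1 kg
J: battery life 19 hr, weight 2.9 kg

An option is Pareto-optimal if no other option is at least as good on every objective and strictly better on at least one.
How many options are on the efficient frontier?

A: not dominated.
B: dominated by A (battery life 18≥18, weight 2.0≤2.7).
C: not dominated (best weight).
D: dominated by A (battery life 18≥8, weight 2.0≤2.0).
E: dominated by A (battery life 18≥13, weight 2.0≤2.3).
F: dominated by A (battery life 18≥12, weight 2.0≤2.3).
G: dominated by A (battery life 18≥13, weight 2.0≤2.8).
H: not dominated.
I: dominated by A (battery life 18≥9, weight 2.0≤2.1).
J: not dominated (best battery life).
Pareto-optimal: A, C, H, J → 4.

4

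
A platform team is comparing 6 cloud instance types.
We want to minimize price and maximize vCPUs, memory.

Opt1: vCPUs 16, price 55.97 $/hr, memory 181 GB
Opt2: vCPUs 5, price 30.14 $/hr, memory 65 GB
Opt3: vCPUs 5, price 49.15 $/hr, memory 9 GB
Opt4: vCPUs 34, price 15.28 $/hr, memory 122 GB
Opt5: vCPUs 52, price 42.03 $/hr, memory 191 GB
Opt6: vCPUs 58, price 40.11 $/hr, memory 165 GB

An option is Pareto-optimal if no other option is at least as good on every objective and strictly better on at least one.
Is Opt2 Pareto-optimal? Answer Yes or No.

Opt4 vs Opt2: vCPUs 34≥5, price 15.28≤30.14, memory 122≥65 — Opt4 is at least as good on every objective and strictly better on at least one, so Opt4 dominates Opt2.

No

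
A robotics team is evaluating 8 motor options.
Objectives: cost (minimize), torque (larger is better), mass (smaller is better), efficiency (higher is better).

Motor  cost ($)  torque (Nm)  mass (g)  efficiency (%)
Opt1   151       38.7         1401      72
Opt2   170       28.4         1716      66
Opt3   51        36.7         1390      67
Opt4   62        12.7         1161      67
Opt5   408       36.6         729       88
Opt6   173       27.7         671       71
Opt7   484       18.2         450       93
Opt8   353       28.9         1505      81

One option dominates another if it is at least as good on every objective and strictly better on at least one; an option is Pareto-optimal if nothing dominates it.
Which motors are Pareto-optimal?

Opt1: not dominated (best torque).
Opt2: dominated by Opt1 (cost 151≤170, torque 38.7≥28.4, mass 1401≤1716, efficiency 72≥66).
Opt3: not dominated (best cost).
Opt4: not dominated.
Opt5: not dominated.
Opt6: not dominated.
Opt7: not dominated (best mass).
Opt8: not dominated.

Opt1, Opt3, Opt4, Opt5, Opt6, Opt7, Opt8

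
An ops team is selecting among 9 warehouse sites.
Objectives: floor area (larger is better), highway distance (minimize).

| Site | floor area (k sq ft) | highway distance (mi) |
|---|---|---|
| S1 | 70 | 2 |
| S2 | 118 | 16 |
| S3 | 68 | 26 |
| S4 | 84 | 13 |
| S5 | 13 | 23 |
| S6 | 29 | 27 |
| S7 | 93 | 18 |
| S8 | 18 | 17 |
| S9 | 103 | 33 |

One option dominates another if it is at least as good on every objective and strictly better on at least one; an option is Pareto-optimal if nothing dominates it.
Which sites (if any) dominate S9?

S2

S2: floor area 118≥103, highway distance 16≤33 — dominates S9.
Others (S1, S3, S4, S5, S6, S7, S8) are each worse than S9 on at least one objective.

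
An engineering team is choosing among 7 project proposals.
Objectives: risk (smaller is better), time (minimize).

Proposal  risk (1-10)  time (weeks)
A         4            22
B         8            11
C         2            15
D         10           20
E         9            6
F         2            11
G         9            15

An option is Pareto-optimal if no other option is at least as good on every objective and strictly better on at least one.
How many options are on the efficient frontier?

2

A: dominated by C (risk 2≤4, time 15≤22).
B: dominated by F (risk 2≤8, time 11≤11).
C: dominated by F (risk 2≤2, time 11≤15).
D: dominated by B (risk 8≤10, time 11≤20).
E: not dominated (best time).
F: not dominated.
G: dominated by B (risk 8≤9, time 11≤15).
Pareto-optimal: E, F → 2.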